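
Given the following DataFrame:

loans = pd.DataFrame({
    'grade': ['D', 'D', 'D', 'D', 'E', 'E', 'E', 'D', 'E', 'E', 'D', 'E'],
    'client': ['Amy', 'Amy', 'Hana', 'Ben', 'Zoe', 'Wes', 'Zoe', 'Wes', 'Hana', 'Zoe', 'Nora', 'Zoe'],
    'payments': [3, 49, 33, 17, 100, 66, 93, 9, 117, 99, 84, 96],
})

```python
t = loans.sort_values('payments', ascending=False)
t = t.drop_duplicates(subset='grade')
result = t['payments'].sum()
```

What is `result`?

201

sort by payments descending:
   grade client  payments
8      E   Hana       117
4      E    Zoe       100
9      E    Zoe        99
11     E    Zoe        96
6      E    Zoe        93
10     D   Nora        84
5      E    Wes        66
1      D    Amy        49
2      D   Hana        33
3      D    Ben        17
7      D    Wes         9
0      D    Amy         3
drop duplicate grade (keep=first):
   grade client  payments
8      E   Hana       117
10     D   Nora        84
Taking the sum of column 'payments' gives 201.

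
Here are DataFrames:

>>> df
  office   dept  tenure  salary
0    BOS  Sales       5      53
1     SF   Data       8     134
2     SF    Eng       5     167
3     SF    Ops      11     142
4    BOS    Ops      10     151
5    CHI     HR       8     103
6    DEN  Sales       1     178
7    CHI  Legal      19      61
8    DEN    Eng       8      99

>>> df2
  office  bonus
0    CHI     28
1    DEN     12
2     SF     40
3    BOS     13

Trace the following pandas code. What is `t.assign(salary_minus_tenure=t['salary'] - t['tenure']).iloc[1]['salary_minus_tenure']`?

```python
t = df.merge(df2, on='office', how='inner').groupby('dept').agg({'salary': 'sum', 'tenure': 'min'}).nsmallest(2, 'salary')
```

95

merge on 'office' (how='inner') → 9 rows:
  office   dept  tenure  salary  bonus
0    BOS  Sales       5      53     13
1     SF   Data       8     134     40
2     SF    Eng       5     167     40
3     SF    Ops      11     142     40
4    BOS    Ops      10     151     13
5    CHI     HR       8     103     28
6    DEN  Sales       1     178     12
7    CHI  Legal      19      61     28
8    DEN    Eng       8      99     12
group by dept: sum(salary), min(tenure):
       salary  tenure
dept                 
Data      134       8
Eng       266       5
HR        103       8
Legal      61      19
Ops       293      10
Sales     231       1
take 2 rows with smallest salary:
       salary  tenure
dept                 
Legal      61      19
HR        103       8
add column salary_minus_tenure = t['salary'] - t['tenure']:
       salary  tenure  salary_minus_tenure
dept                                      
Legal      61      19                   42
HR        103       8                   95
Then the value at position 1, column 'salary_minus_tenure': 95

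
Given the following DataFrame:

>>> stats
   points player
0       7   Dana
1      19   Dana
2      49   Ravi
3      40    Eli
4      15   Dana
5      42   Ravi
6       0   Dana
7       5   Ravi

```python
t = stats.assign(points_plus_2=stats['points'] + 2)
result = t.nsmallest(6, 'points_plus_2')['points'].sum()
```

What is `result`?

add column points_plus_2 = stats['points'] + 2:
   points player  points_plus_2
0       7   Dana              9
1      19   Dana             21
2      49   Ravi             51
3      40    Eli             42
4      15   Dana             17
5      42   Ravi             44
6       0   Dana              2
7       5   Ravi              7
take 6 rows with smallest points_plus_2:
   points player  points_plus_2
6       0   Dana              2
7       5   Ravi              7
0       7   Dana              9
4      15   Dana             17
1      19   Dana             21
3      40    Eli             42
Taking the sum of column 'points' gives 86.

86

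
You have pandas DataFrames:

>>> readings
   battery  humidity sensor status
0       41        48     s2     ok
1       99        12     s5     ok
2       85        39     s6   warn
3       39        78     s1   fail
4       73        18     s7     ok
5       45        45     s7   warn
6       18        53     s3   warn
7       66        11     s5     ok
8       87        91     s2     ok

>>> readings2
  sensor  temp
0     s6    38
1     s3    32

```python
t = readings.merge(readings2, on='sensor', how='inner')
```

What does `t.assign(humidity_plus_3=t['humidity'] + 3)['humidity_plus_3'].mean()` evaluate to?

merge on 'sensor' (how='inner') → 2 rows:
   battery  humidity sensor status  temp
0       85        39     s6   warn    38
1       18        53     s3   warn    32
add column humidity_plus_3 = t['humidity'] + 3:
   battery  humidity sensor status  temp  humidity_plus_3
0       85        39     s6   warn    38               42
1       18        53     s3   warn    32               56
Then the mean of column 'humidity_plus_3': 49.0

49.0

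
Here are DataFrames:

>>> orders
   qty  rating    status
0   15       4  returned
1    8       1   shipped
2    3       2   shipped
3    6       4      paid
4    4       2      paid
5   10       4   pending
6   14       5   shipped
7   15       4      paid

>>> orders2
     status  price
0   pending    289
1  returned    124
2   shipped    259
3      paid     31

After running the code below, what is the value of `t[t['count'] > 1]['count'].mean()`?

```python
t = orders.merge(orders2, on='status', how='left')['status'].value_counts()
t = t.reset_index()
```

3.0

merge on 'status' (how='left') → 8 rows:
   qty  rating    status  price
0   15       4  returned    124
1    8       1   shipped    259
2    3       2   shipped    259
3    6       4      paid     31
4    4       2      paid     31
5   10       4   pending    289
6   14       5   shipped    259
7   15       4      paid     31
value_counts of status:
status
shipped     3
paid        3
returned    1
pending     1
Name: count, dtype: int64
reset_index():
     status  count
0   shipped      3
1      paid      3
2  returned      1
3   pending      1
filter rows where count > 1:
    status  count
0  shipped      3
1     paid      3
mean of column 'count' → 3.0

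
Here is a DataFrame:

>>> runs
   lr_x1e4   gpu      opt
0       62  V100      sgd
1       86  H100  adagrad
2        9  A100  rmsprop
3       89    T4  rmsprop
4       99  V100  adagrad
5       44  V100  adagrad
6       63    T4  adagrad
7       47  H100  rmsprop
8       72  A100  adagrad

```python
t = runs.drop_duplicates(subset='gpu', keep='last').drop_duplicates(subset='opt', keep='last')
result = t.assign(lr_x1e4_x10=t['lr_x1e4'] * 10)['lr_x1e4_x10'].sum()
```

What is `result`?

1190

drop duplicate gpu (keep=last):
   lr_x1e4   gpu      opt
5       44  V100  adagrad
6       63    T4  adagrad
7       47  H100  rmsprop
8       72  A100  adagrad
drop duplicate opt (keep=last):
   lr_x1e4   gpu      opt
7       47  H100  rmsprop
8       72  A100  adagrad
add column lr_x1e4_x10 = t['lr_x1e4'] * 10:
   lr_x1e4   gpu      opt  lr_x1e4_x10
7       47  H100  rmsprop          470
8       72  A100  adagrad          720
Taking the sum of column 'lr_x1e4_x10' gives 1190.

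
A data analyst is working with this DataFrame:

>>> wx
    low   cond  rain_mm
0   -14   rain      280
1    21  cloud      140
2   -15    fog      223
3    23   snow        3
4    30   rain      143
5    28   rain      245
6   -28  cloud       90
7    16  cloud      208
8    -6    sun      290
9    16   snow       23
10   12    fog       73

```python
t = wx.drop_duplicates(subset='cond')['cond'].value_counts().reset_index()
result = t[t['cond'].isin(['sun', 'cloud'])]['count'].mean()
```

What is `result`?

drop duplicate cond (keep=first):
   low   cond  rain_mm
0  -14   rain      280
1   21  cloud      140
2  -15    fog      223
3   23   snow        3
8   -6    sun      290
value_counts of cond:
cond
rain     1
cloud    1
fog      1
snow     1
sun      1
Name: count, dtype: int64
reset_index():
    cond  count
0   rain      1
1  cloud      1
2    fog      1
3   snow      1
4    sun      1
filter rows where cond in ['sun', 'cloud']:
    cond  count
1  cloud      1
4    sun      1

1.0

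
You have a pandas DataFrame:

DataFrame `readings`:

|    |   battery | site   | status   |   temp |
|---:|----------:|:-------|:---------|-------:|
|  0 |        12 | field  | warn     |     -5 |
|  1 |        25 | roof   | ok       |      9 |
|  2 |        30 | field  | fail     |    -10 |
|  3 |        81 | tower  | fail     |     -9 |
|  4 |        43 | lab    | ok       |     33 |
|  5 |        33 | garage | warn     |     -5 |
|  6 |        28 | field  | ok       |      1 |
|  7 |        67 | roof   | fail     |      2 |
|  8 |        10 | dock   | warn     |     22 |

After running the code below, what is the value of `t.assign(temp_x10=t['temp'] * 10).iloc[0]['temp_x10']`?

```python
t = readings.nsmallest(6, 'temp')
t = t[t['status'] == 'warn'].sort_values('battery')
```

take 6 rows with smallest temp:
   battery    site status  temp
2       30   field   fail   -10
3       81   tower   fail    -9
0       12   field   warn    -5
5       33  garage   warn    -5
6       28   field     ok     1
7       67    roof   fail     2
filter rows where status == 'warn':
   battery    site status  temp
0       12   field   warn    -5
5       33  garage   warn    -5
sort by battery:
   battery    site status  temp
0       12   field   warn    -5
5       33  garage   warn    -5
add column temp_x10 = t['temp'] * 10:
   battery    site status  temp  temp_x10
0       12   field   warn    -5       -50
5       33  garage   warn    -5       -50
value at position 0, column 'temp_x10' → -50

-50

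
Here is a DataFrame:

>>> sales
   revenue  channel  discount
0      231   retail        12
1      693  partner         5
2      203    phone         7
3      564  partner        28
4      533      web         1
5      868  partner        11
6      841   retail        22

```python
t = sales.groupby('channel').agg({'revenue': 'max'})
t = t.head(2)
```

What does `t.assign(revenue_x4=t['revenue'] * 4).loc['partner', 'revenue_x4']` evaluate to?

group by channel, max of revenue:
         revenue
channel         
partner      868
phone        203
retail       841
web          533
take first 2 rows:
         revenue
channel         
partner      868
phone        203
add column revenue_x4 = t['revenue'] * 4:
         revenue  revenue_x4
channel                     
partner      868        3472
phone        203         812
Taking the value at row 'partner', column 'revenue_x4' gives 3472.

3472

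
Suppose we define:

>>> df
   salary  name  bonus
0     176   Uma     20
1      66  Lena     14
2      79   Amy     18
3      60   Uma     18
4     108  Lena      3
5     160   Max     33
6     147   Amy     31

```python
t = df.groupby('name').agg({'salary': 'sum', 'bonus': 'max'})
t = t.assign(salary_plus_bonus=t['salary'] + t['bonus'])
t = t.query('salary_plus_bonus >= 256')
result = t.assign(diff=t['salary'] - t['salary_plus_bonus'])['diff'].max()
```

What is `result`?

-20

group by name: sum(salary), max(bonus):
      salary  bonus
name               
Amy      226     31
Lena     174     14
Max      160     33
Uma      236     20
add column salary_plus_bonus = t['salary'] + t['bonus']:
      salary  bonus  salary_plus_bonus
name                                  
Amy      226     31                257
Lena     174     14                188
Max      160     33                193
Uma      236     20                256
filter rows where salary_plus_bonus >= 256:
      salary  bonus  salary_plus_bonus
name                                  
Amy      226     31                257
Uma      236     20                256
add column diff = t['salary'] - t['salary_plus_bonus']:
      salary  bonus  salary_plus_bonus  diff
name                                        
Amy      226     31                257   -31
Uma      236     20                256   -20
Hence -20.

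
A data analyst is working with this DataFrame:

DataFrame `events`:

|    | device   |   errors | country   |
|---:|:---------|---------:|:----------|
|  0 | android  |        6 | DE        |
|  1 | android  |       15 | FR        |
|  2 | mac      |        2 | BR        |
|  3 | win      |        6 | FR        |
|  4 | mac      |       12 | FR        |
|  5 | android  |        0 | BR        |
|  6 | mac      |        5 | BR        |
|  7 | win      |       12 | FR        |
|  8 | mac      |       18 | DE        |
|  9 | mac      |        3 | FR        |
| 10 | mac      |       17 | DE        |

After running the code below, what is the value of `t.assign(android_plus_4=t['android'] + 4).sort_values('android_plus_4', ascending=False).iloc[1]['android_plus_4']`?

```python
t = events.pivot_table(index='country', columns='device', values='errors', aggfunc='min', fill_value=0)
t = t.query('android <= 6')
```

4

pivot: rows=country, cols=device, min(errors):
device   android  mac  win
country                   
BR             0    2    0
DE             6   17    0
FR            15    3    6
filter rows where android <= 6:
device   android  mac  win
country                   
BR             0    2    0
DE             6   17    0
add column android_plus_4 = t['android'] + 4:
device   android  mac  win  android_plus_4
country                                   
BR             0    2    0               4
DE             6   17    0              10
sort by android_plus_4 descending:
device   android  mac  win  android_plus_4
country                                   
DE             6   17    0              10
BR             0    2    0               4
The value at position 1, column 'android_plus_4' is 4.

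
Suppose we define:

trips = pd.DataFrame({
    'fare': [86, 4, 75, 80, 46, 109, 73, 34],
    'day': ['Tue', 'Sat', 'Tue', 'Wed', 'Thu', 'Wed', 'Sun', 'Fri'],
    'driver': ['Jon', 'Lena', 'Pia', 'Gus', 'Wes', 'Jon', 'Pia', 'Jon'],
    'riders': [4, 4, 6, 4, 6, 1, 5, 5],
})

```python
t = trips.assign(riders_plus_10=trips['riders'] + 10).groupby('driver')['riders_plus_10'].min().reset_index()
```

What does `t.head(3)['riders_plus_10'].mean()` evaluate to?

add column riders_plus_10 = trips['riders'] + 10:
   fare  day driver  riders  riders_plus_10
0    86  Tue    Jon       4              14
1     4  Sat   Lena       4              14
2    75  Tue    Pia       6              16
3    80  Wed    Gus       4              14
4    46  Thu    Wes       6              16
5   109  Wed    Jon       1              11
6    73  Sun    Pia       5              15
7    34  Fri    Jon       5              15
group by driver, min of riders_plus_10:
driver
Gus     14
Jon     11
Lena    14
Pia     15
Wes     16
Name: riders_plus_10, dtype: int64
reset_index():
  driver  riders_plus_10
0    Gus              14
1    Jon              11
2   Lena              14
3    Pia              15
4    Wes              16
take first 3 rows:
  driver  riders_plus_10
0    Gus              14
1    Jon              11
2   Lena              14
The mean of column 'riders_plus_10' is 13.0.

13.0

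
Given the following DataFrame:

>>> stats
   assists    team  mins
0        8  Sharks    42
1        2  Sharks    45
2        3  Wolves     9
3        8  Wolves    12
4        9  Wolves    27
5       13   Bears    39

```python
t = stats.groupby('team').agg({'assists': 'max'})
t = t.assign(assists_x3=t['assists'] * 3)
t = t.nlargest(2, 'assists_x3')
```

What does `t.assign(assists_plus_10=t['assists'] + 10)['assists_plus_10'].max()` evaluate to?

23

group by team, max of assists:
        assists
team           
Bears        13
Sharks        8
Wolves        9
add column assists_x3 = t['assists'] * 3:
        assists  assists_x3
team                       
Bears        13          39
Sharks        8          24
Wolves        9          27
take 2 rows with largest assists_x3:
        assists  assists_x3
team                       
Bears        13          39
Wolves        9          27
add column assists_plus_10 = t['assists'] + 10:
        assists  assists_x3  assists_plus_10
team                                        
Bears        13          39               23
Wolves        9          27               19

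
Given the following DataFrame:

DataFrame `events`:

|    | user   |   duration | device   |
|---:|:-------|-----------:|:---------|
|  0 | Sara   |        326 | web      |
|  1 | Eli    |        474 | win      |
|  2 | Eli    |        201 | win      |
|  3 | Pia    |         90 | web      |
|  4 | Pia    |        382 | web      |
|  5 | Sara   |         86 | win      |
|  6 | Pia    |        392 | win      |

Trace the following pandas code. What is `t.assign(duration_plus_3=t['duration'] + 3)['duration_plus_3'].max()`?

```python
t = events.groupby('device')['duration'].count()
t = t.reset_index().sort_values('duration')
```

group by device, count of duration:
device
web    3
win    4
Name: duration, dtype: int64
reset_index():
  device  duration
0    web         3
1    win         4
sort by duration:
  device  duration
0    web         3
1    win         4
add column duration_plus_3 = t['duration'] + 3:
  device  duration  duration_plus_3
0    web         3                6
1    win         4                7
The max of column 'duration_plus_3' is 7.

7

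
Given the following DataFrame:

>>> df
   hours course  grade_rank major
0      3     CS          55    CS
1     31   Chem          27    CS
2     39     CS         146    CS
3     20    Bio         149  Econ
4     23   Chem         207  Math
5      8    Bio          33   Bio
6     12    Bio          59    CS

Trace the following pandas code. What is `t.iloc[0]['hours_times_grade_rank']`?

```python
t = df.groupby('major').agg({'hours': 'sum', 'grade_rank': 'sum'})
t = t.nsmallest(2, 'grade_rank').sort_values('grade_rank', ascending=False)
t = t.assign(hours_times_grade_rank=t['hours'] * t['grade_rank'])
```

group by major: sum(hours), sum(grade_rank):
       hours  grade_rank
major                   
Bio        8          33
CS        85         287
Econ      20         149
Math      23         207
take 2 rows with smallest grade_rank:
       hours  grade_rank
major                   
Bio        8          33
Econ      20         149
sort by grade_rank descending:
       hours  grade_rank
major                   
Econ      20         149
Bio        8          33
add column hours_times_grade_rank = t['hours'] * t['grade_rank']:
       hours  grade_rank  hours_times_grade_rank
major                                           
Econ      20         149                    2980
Bio        8          33                     264
The value at position 0, column 'hours_times_grade_rank' is 2980.

2980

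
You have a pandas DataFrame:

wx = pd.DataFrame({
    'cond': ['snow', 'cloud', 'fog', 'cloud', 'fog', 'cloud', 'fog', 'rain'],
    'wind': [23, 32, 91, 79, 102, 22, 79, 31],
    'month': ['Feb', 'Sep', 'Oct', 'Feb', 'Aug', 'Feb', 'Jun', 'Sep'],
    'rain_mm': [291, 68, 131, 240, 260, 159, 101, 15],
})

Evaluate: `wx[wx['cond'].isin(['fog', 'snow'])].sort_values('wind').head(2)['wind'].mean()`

51.0

filter rows where cond in ['fog', 'snow']:
   cond  wind month  rain_mm
0  snow    23   Feb      291
2   fog    91   Oct      131
4   fog   102   Aug      260
6   fog    79   Jun      101
sort by wind:
   cond  wind month  rain_mm
0  snow    23   Feb      291
6   fog    79   Jun      101
2   fog    91   Oct      131
4   fog   102   Aug      260
take first 2 rows:
   cond  wind month  rain_mm
0  snow    23   Feb      291
6   fog    79   Jun      101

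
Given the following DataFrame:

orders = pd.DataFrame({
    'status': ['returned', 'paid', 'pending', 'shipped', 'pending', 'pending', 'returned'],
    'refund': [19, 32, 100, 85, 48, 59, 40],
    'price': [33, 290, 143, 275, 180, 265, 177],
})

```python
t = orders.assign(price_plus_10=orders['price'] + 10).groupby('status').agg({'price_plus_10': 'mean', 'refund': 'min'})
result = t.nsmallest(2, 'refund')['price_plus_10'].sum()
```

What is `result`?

add column price_plus_10 = orders['price'] + 10:
     status  refund  price  price_plus_10
0  returned      19     33             43
1      paid      32    290            300
2   pending     100    143            153
3   shipped      85    275            285
4   pending      48    180            190
5   pending      59    265            275
6  returned      40    177            187
group by status: mean(price_plus_10), min(refund):
          price_plus_10  refund
status                         
paid              300.0      32
pending           206.0      48
returned          115.0      19
shipped           285.0      85
take 2 rows with smallest refund:
          price_plus_10  refund
status                         
returned          115.0      19
paid              300.0      32

415.0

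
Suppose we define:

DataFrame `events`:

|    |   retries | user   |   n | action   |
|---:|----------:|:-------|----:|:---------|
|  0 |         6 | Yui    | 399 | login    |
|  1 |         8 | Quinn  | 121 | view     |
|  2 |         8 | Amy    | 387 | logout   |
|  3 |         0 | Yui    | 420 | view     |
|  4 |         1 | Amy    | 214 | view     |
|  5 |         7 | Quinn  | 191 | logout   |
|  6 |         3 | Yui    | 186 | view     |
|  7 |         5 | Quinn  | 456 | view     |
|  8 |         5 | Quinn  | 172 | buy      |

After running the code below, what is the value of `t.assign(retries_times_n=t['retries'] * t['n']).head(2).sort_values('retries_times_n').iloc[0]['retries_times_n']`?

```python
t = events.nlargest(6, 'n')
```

take 6 rows with largest n:
   retries   user    n  action
7        5  Quinn  456    view
3        0    Yui  420    view
0        6    Yui  399   login
2        8    Amy  387  logout
4        1    Amy  214    view
5        7  Quinn  191  logout
add column retries_times_n = t['retries'] * t['n']:
   retries   user    n  action  retries_times_n
7        5  Quinn  456    view             2280
3        0    Yui  420    view                0
0        6    Yui  399   login             2394
2        8    Amy  387  logout             3096
4        1    Amy  214    view              214
5        7  Quinn  191  logout             1337
take first 2 rows:
   retries   user    n action  retries_times_n
7        5  Quinn  456   view             2280
3        0    Yui  420   view                0
sort by retries_times_n:
   retries   user    n action  retries_times_n
3        0    Yui  420   view                0
7        5  Quinn  456   view             2280

0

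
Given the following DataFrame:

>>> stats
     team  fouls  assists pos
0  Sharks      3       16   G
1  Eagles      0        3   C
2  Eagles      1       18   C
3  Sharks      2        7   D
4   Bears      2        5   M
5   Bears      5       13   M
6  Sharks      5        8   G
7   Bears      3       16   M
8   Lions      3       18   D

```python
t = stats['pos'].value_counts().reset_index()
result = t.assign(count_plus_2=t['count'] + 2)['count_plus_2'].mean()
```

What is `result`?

4.25

value_counts of pos:
pos
M    3
G    2
C    2
D    2
Name: count, dtype: int64
reset_index():
  pos  count
0   M      3
1   G      2
2   C      2
3   D      2
add column count_plus_2 = t['count'] + 2:
  pos  count  count_plus_2
0   M      3             5
1   G      2             4
2   C      2             4
3   D      2             4
mean of column 'count_plus_2' → 4.25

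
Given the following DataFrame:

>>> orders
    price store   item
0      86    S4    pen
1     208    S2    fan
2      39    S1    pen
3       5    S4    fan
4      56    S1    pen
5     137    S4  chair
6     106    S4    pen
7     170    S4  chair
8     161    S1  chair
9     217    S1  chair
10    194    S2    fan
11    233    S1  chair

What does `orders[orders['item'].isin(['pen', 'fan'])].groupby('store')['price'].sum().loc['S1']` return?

filter rows where item in ['pen', 'fan']:
    price store item
0      86    S4  pen
1     208    S2  fan
2      39    S1  pen
3       5    S4  fan
4      56    S1  pen
6     106    S4  pen
10    194    S2  fan
group by store, sum of price:
store
S1     95
S2    402
S4    197
Name: price, dtype: int64
The value at index 'S1' is 95.

95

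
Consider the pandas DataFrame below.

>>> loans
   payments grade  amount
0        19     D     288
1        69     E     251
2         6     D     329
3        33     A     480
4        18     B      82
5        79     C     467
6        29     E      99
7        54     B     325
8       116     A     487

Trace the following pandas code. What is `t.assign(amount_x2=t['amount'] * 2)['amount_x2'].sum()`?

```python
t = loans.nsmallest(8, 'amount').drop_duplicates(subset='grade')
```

2832

take 8 rows with smallest amount:
   payments grade  amount
4        18     B      82
6        29     E      99
1        69     E     251
0        19     D     288
7        54     B     325
2         6     D     329
5        79     C     467
3        33     A     480
drop duplicate grade (keep=first):
   payments grade  amount
4        18     B      82
6        29     E      99
0        19     D     288
5        79     C     467
3        33     A     480
add column amount_x2 = t['amount'] * 2:
   payments grade  amount  amount_x2
4        18     B      82        164
6        29     E      99        198
0        19     D     288        576
5        79     C     467        934
3        33     A     480        960
sum of column 'amount_x2' → 2832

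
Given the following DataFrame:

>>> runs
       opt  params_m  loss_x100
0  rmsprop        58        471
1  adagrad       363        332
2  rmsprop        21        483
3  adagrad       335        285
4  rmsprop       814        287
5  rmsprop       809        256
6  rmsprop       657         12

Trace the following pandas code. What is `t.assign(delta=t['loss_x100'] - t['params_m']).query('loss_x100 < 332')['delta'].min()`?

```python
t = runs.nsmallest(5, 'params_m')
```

take 5 rows with smallest params_m:
       opt  params_m  loss_x100
2  rmsprop        21        483
0  rmsprop        58        471
3  adagrad       335        285
1  adagrad       363        332
6  rmsprop       657         12
add column delta = t['loss_x100'] - t['params_m']:
       opt  params_m  loss_x100  delta
2  rmsprop        21        483    462
0  rmsprop        58        471    413
3  adagrad       335        285    -50
1  adagrad       363        332    -31
6  rmsprop       657         12   -645
filter rows where loss_x100 < 332:
       opt  params_m  loss_x100  delta
3  adagrad       335        285    -50
6  rmsprop       657         12   -645

-645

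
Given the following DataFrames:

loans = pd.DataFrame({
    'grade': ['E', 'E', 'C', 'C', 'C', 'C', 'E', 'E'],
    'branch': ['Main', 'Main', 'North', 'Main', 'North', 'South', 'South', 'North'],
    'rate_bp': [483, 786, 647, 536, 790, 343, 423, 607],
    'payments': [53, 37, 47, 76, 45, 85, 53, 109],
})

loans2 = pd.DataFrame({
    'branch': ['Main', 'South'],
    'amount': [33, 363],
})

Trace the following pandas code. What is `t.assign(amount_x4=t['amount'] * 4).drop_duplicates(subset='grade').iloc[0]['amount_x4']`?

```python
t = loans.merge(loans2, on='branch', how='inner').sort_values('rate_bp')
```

merge on 'branch' (how='inner') → 5 rows:
  grade branch  rate_bp  payments  amount
0     E   Main      483        53      33
1     E   Main      786        37      33
2     C   Main      536        76      33
3     C  South      343        85     363
4     E  South      423        53     363
sort by rate_bp:
  grade branch  rate_bp  payments  amount
3     C  South      343        85     363
4     E  South      423        53     363
0     E   Main      483        53      33
2     C   Main      536        76      33
1     E   Main      786        37      33
add column amount_x4 = t['amount'] * 4:
  grade branch  rate_bp  payments  amount  amount_x4
3     C  South      343        85     363       1452
4     E  South      423        53     363       1452
0     E   Main      483        53      33        132
2     C   Main      536        76      33        132
1     E   Main      786        37      33        132
drop duplicate grade (keep=first):
  grade branch  rate_bp  payments  amount  amount_x4
3     C  South      343        85     363       1452
4     E  South      423        53     363       1452

1452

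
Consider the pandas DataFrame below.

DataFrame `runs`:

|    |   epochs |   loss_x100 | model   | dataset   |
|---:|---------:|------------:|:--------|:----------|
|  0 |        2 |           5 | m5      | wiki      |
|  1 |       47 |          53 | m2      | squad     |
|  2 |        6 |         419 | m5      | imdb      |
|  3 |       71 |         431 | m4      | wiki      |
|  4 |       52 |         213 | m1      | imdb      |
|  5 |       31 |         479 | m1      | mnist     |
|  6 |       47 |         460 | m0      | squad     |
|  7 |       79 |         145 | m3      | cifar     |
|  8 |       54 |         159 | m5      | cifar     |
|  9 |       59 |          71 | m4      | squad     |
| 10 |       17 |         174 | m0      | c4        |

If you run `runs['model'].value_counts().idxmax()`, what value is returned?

m5

value_counts of model:
model
m5    3
m4    2
m1    2
m0    2
m2    1
m3    1
Name: count, dtype: int64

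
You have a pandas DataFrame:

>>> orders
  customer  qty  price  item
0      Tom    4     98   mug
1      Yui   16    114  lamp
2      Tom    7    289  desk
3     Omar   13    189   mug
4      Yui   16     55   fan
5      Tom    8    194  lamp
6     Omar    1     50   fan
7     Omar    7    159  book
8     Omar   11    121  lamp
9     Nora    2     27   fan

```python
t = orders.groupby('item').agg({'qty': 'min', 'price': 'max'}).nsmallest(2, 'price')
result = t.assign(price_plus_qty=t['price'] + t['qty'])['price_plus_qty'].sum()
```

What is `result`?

group by item: min(qty), max(price):
      qty  price
item            
book    7    159
desk    7    289
fan     1     55
lamp    8    194
mug     4    189
take 2 rows with smallest price:
      qty  price
item            
fan     1     55
book    7    159
add column price_plus_qty = t['price'] + t['qty']:
      qty  price  price_plus_qty
item                            
fan     1     55              56
book    7    159             166
Reading off the sum of column 'price_plus_qty', we get 222.

222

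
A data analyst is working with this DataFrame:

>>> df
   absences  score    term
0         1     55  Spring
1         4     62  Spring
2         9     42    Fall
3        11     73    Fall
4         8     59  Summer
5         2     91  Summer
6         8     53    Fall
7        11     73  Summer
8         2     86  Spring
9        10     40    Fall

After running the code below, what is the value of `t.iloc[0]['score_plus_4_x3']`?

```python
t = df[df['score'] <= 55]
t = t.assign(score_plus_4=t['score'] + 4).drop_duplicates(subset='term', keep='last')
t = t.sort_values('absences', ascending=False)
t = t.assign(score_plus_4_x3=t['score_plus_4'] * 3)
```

filter rows where score <= 55:
   absences  score    term
0         1     55  Spring
2         9     42    Fall
6         8     53    Fall
9        10     40    Fall
add column score_plus_4 = t['score'] + 4:
   absences  score    term  score_plus_4
0         1     55  Spring            59
2         9     42    Fall            46
6         8     53    Fall            57
9        10     40    Fall            44
drop duplicate term (keep=last):
   absences  score    term  score_plus_4
0         1     55  Spring            59
9        10     40    Fall            44
sort by absences descending:
   absences  score    term  score_plus_4
9        10     40    Fall            44
0         1     55  Spring            59
add column score_plus_4_x3 = t['score_plus_4'] * 3:
   absences  score    term  score_plus_4  score_plus_4_x3
9        10     40    Fall            44              132
0         1     55  Spring            59              177
The value at position 0, column 'score_plus_4_x3' is 132.

132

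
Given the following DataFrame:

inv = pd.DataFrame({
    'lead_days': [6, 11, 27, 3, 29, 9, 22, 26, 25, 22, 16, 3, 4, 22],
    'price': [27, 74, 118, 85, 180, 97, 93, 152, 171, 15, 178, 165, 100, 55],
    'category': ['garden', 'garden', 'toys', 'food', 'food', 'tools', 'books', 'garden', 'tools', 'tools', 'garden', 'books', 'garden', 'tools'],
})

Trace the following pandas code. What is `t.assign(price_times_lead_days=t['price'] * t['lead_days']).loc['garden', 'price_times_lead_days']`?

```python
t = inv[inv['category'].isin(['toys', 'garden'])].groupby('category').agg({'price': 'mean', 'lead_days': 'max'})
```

filter rows where category in ['toys', 'garden']:
    lead_days  price category
0           6     27   garden
1          11     74   garden
2          27    118     toys
7          26    152   garden
10         16    178   garden
12          4    100   garden
group by category: mean(price), max(lead_days):
          price  lead_days
category                  
garden    106.2         26
toys      118.0         27
add column price_times_lead_days = t['price'] * t['lead_days']:
          price  lead_days  price_times_lead_days
category                                         
garden    106.2         26                 2761.2
toys      118.0         27                 3186.0
The value at row 'garden', column 'price_times_lead_days' is 2761.2.

2761.2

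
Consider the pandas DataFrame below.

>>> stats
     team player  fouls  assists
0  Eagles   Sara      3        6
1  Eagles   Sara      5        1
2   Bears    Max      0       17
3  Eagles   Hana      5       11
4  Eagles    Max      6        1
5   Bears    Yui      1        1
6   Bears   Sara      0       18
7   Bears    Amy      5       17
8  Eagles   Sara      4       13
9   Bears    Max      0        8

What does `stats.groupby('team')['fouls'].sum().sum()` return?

29

group by team, sum of fouls:
team
Bears      6
Eagles    23
Name: fouls, dtype: int64
sum of the resulting series → 29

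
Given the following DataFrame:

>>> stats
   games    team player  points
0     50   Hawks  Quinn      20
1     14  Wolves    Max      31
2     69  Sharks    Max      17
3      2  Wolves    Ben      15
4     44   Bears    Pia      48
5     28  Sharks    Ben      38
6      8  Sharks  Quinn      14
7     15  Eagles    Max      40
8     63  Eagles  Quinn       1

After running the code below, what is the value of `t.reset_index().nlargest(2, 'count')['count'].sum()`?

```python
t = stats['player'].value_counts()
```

value_counts of player:
player
Quinn    3
Max      3
Ben      2
Pia      1
Name: count, dtype: int64
reset_index():
  player  count
0  Quinn      3
1    Max      3
2    Ben      2
3    Pia      1
take 2 rows with largest count:
  player  count
0  Quinn      3
1    Max      3
Finally, sum of column 'count' = 6.

6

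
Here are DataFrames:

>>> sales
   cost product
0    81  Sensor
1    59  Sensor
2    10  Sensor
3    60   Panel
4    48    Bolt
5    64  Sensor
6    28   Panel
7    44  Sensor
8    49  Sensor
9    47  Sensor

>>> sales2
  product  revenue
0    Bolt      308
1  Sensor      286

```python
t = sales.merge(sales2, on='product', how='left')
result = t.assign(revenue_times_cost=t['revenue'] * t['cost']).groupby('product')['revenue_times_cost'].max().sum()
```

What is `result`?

37950.0

merge on 'product' (how='left') → 10 rows:
   cost product  revenue
0    81  Sensor    286.0
1    59  Sensor    286.0
2    10  Sensor    286.0
3    60   Panel      NaN
4    48    Bolt    308.0
5    64  Sensor    286.0
6    28   Panel      NaN
7    44  Sensor    286.0
8    49  Sensor    286.0
9    47  Sensor    286.0
add column revenue_times_cost = t['revenue'] * t['cost']:
   cost product  revenue  revenue_times_cost
0    81  Sensor    286.0             23166.0
1    59  Sensor    286.0             16874.0
2    10  Sensor    286.0              2860.0
3    60   Panel      NaN                 NaN
4    48    Bolt    308.0             14784.0
5    64  Sensor    286.0             18304.0
6    28   Panel      NaN                 NaN
7    44  Sensor    286.0             12584.0
8    49  Sensor    286.0             14014.0
9    47  Sensor    286.0             13442.0
group by product, max of revenue_times_cost:
product
Bolt      14784.0
Panel         NaN
Sensor    23166.0
Name: revenue_times_cost, dtype: float64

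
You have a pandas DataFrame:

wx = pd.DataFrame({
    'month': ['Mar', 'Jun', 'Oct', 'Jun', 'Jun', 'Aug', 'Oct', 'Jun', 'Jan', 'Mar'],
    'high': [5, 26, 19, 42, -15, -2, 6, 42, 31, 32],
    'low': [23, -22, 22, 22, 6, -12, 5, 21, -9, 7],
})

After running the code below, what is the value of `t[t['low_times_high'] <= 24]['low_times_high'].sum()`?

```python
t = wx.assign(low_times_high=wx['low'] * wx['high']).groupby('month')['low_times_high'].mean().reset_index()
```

-255.0

add column low_times_high = wx['low'] * wx['high']:
  month  high  low  low_times_high
0   Mar     5   23             115
1   Jun    26  -22            -572
2   Oct    19   22             418
3   Jun    42   22             924
4   Jun   -15    6             -90
5   Aug    -2  -12              24
6   Oct     6    5              30
7   Jun    42   21             882
8   Jan    31   -9            -279
9   Mar    32    7             224
group by month, mean of low_times_high:
month
Aug     24.0
Jan   -279.0
Jun    286.0
Mar    169.5
Oct    224.0
Name: low_times_high, dtype: float64
reset_index():
  month  low_times_high
0   Aug            24.0
1   Jan          -279.0
2   Jun           286.0
3   Mar           169.5
4   Oct           224.0
filter rows where low_times_high <= 24:
  month  low_times_high
0   Aug            24.0
1   Jan          -279.0
Taking the sum of column 'low_times_high' gives -255.0.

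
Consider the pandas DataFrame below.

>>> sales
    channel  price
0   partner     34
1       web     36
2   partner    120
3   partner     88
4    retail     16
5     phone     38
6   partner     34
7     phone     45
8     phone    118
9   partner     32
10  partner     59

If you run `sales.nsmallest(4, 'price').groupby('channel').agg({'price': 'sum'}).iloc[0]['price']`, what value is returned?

take 4 rows with smallest price:
   channel  price
4   retail     16
9  partner     32
0  partner     34
6  partner     34
group by channel, sum of price:
         price
channel       
partner    100
retail      16
So iloc[0]['price'] = 100.

100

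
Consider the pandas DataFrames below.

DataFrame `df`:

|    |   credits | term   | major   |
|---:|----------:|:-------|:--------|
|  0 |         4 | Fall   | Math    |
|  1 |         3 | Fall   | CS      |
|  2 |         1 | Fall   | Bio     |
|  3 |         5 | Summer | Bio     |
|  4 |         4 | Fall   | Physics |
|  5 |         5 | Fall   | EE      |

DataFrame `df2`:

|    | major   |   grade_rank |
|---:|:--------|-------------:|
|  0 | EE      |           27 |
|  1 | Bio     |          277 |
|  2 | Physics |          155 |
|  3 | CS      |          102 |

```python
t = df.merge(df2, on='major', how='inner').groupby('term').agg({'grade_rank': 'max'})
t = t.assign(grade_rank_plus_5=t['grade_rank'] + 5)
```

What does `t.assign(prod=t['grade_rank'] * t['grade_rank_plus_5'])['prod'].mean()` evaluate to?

78114.0

merge on 'major' (how='inner') → 5 rows:
   credits    term    major  grade_rank
0        3    Fall       CS         102
1        1    Fall      Bio         277
2        5  Summer      Bio         277
3        4    Fall  Physics         155
4        5    Fall       EE          27
group by term, max of grade_rank:
        grade_rank
term              
Fall           277
Summer         277
add column grade_rank_plus_5 = t['grade_rank'] + 5:
        grade_rank  grade_rank_plus_5
term                                 
Fall           277                282
Summer         277                282
add column prod = t['grade_rank'] * t['grade_rank_plus_5']:
        grade_rank  grade_rank_plus_5   prod
term                                        
Fall           277                282  78114
Summer         277                282  78114
Finally, mean of column 'prod' = 78114.0.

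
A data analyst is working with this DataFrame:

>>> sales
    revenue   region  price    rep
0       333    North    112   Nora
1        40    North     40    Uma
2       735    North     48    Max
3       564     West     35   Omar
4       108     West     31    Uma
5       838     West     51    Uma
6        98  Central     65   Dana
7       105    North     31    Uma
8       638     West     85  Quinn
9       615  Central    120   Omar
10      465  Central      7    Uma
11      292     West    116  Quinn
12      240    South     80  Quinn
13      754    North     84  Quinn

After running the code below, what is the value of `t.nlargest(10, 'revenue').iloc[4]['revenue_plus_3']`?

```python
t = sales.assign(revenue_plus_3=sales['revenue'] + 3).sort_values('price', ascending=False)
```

618

add column revenue_plus_3 = sales['revenue'] + 3:
    revenue   region  price    rep  revenue_plus_3
0       333    North    112   Nora             336
1        40    North     40    Uma              43
2       735    North     48    Max             738
3       564     West     35   Omar             567
4       108     West     31    Uma             111
5       838     West     51    Uma             841
6        98  Central     65   Dana             101
7       105    North     31    Uma             108
8       638     West     85  Quinn             641
9       615  Central    120   Omar             618
10      465  Central      7    Uma             468
11      292     West    116  Quinn             295
12      240    South     80  Quinn             243
13      754    North     84  Quinn             757
sort by price descending:
    revenue   region  price    rep  revenue_plus_3
9       615  Central    120   Omar             618
11      292     West    116  Quinn             295
0       333    North    112   Nora             336
8       638     West     85  Quinn             641
13      754    North     84  Quinn             757
12      240    South     80  Quinn             243
6        98  Central     65   Dana             101
5       838     West     51    Uma             841
2       735    North     48    Max             738
1        40    North     40    Uma              43
3       564     West     35   Omar             567
4       108     West     31    Uma             111
7       105    North     31    Uma             108
10      465  Central      7    Uma             468
take 10 rows with largest revenue:
    revenue   region  price    rep  revenue_plus_3
5       838     West     51    Uma             841
13      754    North     84  Quinn             757
2       735    North     48    Max             738
8       638     West     85  Quinn             641
9       615  Central    120   Omar             618
3       564     West     35   Omar             567
10      465  Central      7    Uma             468
0       333    North    112   Nora             336
11      292     West    116  Quinn             295
12      240    South     80  Quinn             243
So iloc[4]['revenue_plus_3'] = 618.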